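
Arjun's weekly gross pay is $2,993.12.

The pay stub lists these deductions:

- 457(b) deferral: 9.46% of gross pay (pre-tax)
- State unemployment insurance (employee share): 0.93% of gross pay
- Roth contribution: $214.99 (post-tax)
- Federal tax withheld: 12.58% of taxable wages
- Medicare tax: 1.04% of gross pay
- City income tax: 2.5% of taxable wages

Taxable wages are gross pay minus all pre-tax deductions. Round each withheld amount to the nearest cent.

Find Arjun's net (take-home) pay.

$2,027.35

457(b) deferral: $2,993.12 × 0.0946 = $283.15
Taxable wages = $2,993.12 − $283.15 = $2,709.97
City income tax: $2,709.97 × 0.025 = $67.75
Federal tax withheld: $2,709.97 × 0.1258 = $340.91
Medicare tax: $2,993.12 × 0.0104 = $31.13
State unemployment insurance (employee share): $2,993.12 × 0.0093 = $27.84
Roth contribution: $214.99
Total deductions = $283.15 + $67.75 + $340.91 + $31.13 + $27.84 + $214.99 = $965.77
Net pay = $2,993.12 − $965.77 = $2,027.35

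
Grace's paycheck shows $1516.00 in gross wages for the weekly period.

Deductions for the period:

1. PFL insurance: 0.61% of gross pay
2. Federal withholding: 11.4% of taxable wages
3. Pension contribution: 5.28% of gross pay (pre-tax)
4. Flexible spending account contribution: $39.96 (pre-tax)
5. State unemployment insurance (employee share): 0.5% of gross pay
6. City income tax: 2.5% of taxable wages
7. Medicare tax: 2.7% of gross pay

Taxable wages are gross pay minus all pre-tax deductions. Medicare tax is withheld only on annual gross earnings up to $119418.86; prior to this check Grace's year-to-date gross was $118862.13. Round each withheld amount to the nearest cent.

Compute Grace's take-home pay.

Pension contribution: $1516.00 × 0.0528 = $80.04
Flexible spending account contribution: $39.96
Pre-tax total = $80.04 + $39.96 = $120.00
Taxable wages = $1516.00 − $120.00 = $1396.00
City income tax: $1396.00 × 0.025 = $34.90
Federal withholding: $1396.00 × 0.114 = $159.14
PFL insurance: $1516.00 × 0.0061 = $9.25
Medicare tax: only $119418.86 − $118862.13 = $556.73 of this check is subject → $556.73 × 0.027 = $15.03
State unemployment insurance (employee share): $1516.00 × 0.005 = $7.58
Total deductions = $80.04 + $39.96 + $34.90 + $159.14 + $9.25 + $15.03 + $7.58 = $345.90
Net pay = $1516.00 − $345.90 = $1170.10

$1170.10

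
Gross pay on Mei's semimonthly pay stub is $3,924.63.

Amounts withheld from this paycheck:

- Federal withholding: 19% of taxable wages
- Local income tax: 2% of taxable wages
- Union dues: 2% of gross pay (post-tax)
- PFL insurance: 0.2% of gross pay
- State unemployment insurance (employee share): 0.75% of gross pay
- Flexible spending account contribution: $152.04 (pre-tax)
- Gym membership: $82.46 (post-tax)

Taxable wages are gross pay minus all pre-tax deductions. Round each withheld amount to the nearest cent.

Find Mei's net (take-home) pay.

Flexible spending account contribution: $152.04
Taxable wages = $3,924.63 − $152.04 = $3,772.59
Local income tax: $3,772.59 × 0.02 = $75.45
Federal withholding: $3,772.59 × 0.19 = $716.79
State unemployment insurance (employee share): $3,924.63 × 0.0075 = $29.43
PFL insurance: $3,924.63 × 0.002 = $7.85
Gym membership: $82.46
Union dues: $3,924.63 × 0.02 = $78.49
Total deductions = $152.04 + $75.45 + $716.79 + $29.43 + $7.85 + $82.46 + $78.49 = $1,142.51
Net pay = $3,924.63 − $1,142.51 = $2,782.12

$2,782.12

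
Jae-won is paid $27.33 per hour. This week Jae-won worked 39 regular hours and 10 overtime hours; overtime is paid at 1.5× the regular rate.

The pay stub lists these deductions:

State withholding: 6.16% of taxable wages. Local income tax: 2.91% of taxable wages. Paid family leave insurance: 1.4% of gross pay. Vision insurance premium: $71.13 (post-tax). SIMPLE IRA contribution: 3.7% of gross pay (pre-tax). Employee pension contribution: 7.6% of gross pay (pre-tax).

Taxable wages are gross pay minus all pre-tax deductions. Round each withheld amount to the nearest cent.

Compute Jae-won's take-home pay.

$1,098.53

Regular pay: 39 × $27.33 = $1,065.87
Overtime pay: 10 × $27.33 × 1.5 = $409.95
Gross pay = $1,065.87 + $409.95 = $1,475.82
Employee pension contribution: $1,475.82 × 0.076 = $112.16
SIMPLE IRA contribution: $1,475.82 × 0.037 = $54.61
Pre-tax total = $112.16 + $54.61 = $166.77
Taxable wages = $1,475.82 − $166.77 = $1,309.05
Local income tax: $1,309.05 × 0.0291 = $38.09
State withholding: $1,309.05 × 0.0616 = $80.64
Paid family leave insurance: $1,475.82 × 0.014 = $20.66
Vision insurance premium: $71.13
Total deductions = $112.16 + $54.61 + $38.09 + $80.64 + $20.66 + $71.13 = $377.29
Net pay = $1,475.82 − $377.29 = $1,098.53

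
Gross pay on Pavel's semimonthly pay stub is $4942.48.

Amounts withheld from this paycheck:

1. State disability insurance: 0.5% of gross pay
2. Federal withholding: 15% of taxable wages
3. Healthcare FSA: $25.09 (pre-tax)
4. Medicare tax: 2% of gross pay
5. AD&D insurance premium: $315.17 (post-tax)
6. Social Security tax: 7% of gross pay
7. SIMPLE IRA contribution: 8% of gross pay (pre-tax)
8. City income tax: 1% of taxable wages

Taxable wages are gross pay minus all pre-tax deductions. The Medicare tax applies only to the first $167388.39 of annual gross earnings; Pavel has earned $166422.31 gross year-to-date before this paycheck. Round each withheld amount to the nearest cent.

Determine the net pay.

SIMPLE IRA contribution: $4942.48 × 0.08 = $395.40
Healthcare FSA: $25.09
Pre-tax total = $395.40 + $25.09 = $420.49
Taxable wages = $4942.48 − $420.49 = $4521.99
Federal withholding: $4521.99 × 0.15 = $678.30
City income tax: $4521.99 × 0.01 = $45.22
Medicare tax: only $167388.39 − $166422.31 = $966.08 of this check is subject → $966.08 × 0.02 = $19.32
State disability insurance: $4942.48 × 0.005 = $24.71
Social Security tax: $4942.48 × 0.07 = $345.97
AD&D insurance premium: $315.17
Total deductions = $395.40 + $25.09 + $678.30 + $45.22 + $19.32 + $24.71 + $345.97 + $315.17 = $1849.18
Net pay = $4942.48 − $1849.18 = $3093.30

$3093.30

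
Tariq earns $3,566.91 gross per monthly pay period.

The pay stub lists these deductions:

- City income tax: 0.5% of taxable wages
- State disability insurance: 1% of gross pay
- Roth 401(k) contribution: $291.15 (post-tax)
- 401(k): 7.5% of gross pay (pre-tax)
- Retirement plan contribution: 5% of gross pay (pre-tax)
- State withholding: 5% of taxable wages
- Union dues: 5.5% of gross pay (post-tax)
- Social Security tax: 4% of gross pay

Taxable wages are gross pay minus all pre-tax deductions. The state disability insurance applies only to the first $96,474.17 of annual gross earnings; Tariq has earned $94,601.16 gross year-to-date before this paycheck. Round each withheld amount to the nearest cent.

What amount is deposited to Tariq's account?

401(k): $3,566.91 × 0.075 = $267.52
Retirement plan contribution: $3,566.91 × 0.05 = $178.35
Pre-tax total = $267.52 + $178.35 = $445.87
Taxable wages = $3,566.91 − $445.87 = $3,121.04
State withholding: $3,121.04 × 0.05 = $156.05
City income tax: $3,121.04 × 0.005 = $15.61
Social Security tax: $3,566.91 × 0.04 = $142.68
State disability insurance: only $96,474.17 − $94,601.16 = $1,873.01 of this check is subject → $1,873.01 × 0.01 = $18.73
Roth 401(k) contribution: $291.15
Union dues: $3,566.91 × 0.055 = $196.18
Total deductions = $267.52 + $178.35 + $156.05 + $15.61 + $142.68 + $18.73 + $291.15 + $196.18 = $1,266.27
Net pay = $3,566.91 − $1,266.27 = $2,300.64

$2,300.64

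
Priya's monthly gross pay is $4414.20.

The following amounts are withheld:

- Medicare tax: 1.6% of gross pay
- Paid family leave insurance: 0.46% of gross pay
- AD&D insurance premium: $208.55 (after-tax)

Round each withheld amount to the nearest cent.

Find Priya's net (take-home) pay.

$4114.71

Paid family leave insurance: $4414.20 × 0.0046 = $20.31
Medicare tax: $4414.20 × 0.016 = $70.63
AD&D insurance premium: $208.55
Total deductions = $20.31 + $70.63 + $208.55 = $299.49
Net pay = $4414.20 − $299.49 = $4114.71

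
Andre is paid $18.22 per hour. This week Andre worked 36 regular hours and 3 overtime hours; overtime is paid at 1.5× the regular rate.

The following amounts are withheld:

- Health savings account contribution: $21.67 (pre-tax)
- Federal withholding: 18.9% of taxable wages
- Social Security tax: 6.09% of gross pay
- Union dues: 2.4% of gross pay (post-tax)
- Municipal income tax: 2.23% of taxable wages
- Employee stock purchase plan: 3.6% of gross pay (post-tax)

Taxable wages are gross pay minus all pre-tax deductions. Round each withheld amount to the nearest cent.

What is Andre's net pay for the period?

$475.69

Regular pay: 36 × $18.22 = $655.92
Overtime pay: 3 × $18.22 × 1.5 = $81.99
Gross pay = $655.92 + $81.99 = $737.91
Health savings account contribution: $21.67
Taxable wages = $737.91 − $21.67 = $716.24
Federal withholding: $716.24 × 0.189 = $135.37
Municipal income tax: $716.24 × 0.0223 = $15.97
Social Security tax: $737.91 × 0.0609 = $44.94
Union dues: $737.91 × 0.024 = $17.71
Employee stock purchase plan: $737.91 × 0.036 = $26.56
Total deductions = $21.67 + $135.37 + $15.97 + $44.94 + $17.71 + $26.56 = $262.22
Net pay = $737.91 − $262.22 = $475.69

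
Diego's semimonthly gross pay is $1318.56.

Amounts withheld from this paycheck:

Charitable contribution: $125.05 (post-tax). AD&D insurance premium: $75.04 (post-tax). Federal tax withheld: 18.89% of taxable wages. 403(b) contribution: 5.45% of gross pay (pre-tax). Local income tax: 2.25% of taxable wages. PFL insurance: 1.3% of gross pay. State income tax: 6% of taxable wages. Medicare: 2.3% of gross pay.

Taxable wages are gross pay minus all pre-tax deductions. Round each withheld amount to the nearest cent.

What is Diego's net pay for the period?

$660.79

403(b) contribution: $1318.56 × 0.0545 = $71.86
Taxable wages = $1318.56 − $71.86 = $1246.70
State income tax: $1246.70 × 0.06 = $74.80
Federal tax withheld: $1246.70 × 0.1889 = $235.50
Local income tax: $1246.70 × 0.0225 = $28.05
Medicare: $1318.56 × 0.023 = $30.33
PFL insurance: $1318.56 × 0.013 = $17.14
AD&D insurance premium: $75.04
Charitable contribution: $125.05
Total deductions = $71.86 + $74.80 + $235.50 + $28.05 + $30.33 + $17.14 + $75.04 + $125.05 = $657.77
Net pay = $1318.56 − $657.77 = $660.79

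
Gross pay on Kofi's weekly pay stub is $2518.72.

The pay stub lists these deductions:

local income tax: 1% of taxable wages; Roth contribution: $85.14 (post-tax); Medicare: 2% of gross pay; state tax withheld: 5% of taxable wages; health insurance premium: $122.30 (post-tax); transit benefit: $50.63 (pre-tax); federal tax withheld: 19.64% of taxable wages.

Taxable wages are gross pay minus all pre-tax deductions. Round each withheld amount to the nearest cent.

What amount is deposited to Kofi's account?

Transit benefit: $50.63
Taxable wages = $2518.72 − $50.63 = $2468.09
Local income tax: $2468.09 × 0.01 = $24.68
Federal tax withheld: $2468.09 × 0.1964 = $484.73
State tax withheld: $2468.09 × 0.05 = $123.40
Medicare: $2518.72 × 0.02 = $50.37
Health insurance premium: $122.30
Roth contribution: $85.14
Total deductions = $50.63 + $24.68 + $484.73 + $123.40 + $50.37 + $122.30 + $85.14 = $941.25
Net pay = $2518.72 − $941.25 = $1577.47

$1577.47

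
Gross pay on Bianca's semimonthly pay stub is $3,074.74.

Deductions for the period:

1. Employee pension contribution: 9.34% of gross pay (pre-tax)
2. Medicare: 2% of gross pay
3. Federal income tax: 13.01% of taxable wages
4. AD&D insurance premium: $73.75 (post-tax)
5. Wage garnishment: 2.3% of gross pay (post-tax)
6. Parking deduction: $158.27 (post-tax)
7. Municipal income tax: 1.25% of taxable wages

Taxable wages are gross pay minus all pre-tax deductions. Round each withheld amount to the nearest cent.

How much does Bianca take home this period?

$2,025.83

Employee pension contribution: $3,074.74 × 0.0934 = $287.18
Taxable wages = $3,074.74 − $287.18 = $2,787.56
Federal income tax: $2,787.56 × 0.1301 = $362.66
Municipal income tax: $2,787.56 × 0.0125 = $34.84
Medicare: $3,074.74 × 0.02 = $61.49
Wage garnishment: $3,074.74 × 0.023 = $70.72
Parking deduction: $158.27
AD&D insurance premium: $73.75
Total deductions = $287.18 + $362.66 + $34.84 + $61.49 + $70.72 + $158.27 + $73.75 = $1,048.91
Net pay = $3,074.74 − $1,048.91 = $2,025.83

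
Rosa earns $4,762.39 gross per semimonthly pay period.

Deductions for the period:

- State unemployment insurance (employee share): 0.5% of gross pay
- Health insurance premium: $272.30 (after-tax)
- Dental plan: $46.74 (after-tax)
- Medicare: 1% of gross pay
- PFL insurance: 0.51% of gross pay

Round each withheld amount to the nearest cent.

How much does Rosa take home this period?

State unemployment insurance (employee share): $4,762.39 × 0.005 = $23.81
PFL insurance: $4,762.39 × 0.0051 = $24.29
Medicare: $4,762.39 × 0.01 = $47.62
Health insurance premium: $272.30
Dental plan: $46.74
Total deductions = $23.81 + $24.29 + $47.62 + $272.30 + $46.74 = $414.76
Net pay = $4,762.39 − $414.76 = $4,347.63

$4,347.63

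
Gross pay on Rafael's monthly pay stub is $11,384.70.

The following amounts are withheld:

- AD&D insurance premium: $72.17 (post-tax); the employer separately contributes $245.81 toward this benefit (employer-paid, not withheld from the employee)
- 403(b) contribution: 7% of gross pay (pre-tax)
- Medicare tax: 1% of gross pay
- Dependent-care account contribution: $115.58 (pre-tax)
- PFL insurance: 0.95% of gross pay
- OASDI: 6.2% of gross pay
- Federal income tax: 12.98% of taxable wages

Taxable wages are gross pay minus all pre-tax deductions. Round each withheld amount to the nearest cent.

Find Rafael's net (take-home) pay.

Dependent-care account contribution: $115.58
403(b) contribution: $11,384.70 × 0.07 = $796.93
Pre-tax total = $115.58 + $796.93 = $912.51
Taxable wages = $11,384.70 − $912.51 = $10,472.19
Federal income tax: $10,472.19 × 0.1298 = $1,359.29
OASDI: $11,384.70 × 0.062 = $705.85
Medicare tax: $11,384.70 × 0.01 = $113.85
PFL insurance: $11,384.70 × 0.0095 = $108.15
AD&D insurance premium: $72.17
(Employer's $245.81 toward AD&D insurance premium is not withheld from the employee.)
Total deductions = $115.58 + $796.93 + $1,359.29 + $705.85 + $113.85 + $108.15 + $72.17 = $3,271.82
Net pay = $11,384.70 − $3,271.82 = $8,112.88

$8,112.88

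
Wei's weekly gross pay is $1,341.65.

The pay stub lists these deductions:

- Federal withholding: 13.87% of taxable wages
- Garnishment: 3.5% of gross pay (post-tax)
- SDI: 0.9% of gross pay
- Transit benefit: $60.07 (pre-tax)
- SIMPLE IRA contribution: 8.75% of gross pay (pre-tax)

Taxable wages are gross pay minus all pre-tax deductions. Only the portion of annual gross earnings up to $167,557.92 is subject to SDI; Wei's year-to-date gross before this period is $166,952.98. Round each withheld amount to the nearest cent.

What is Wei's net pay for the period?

$950.32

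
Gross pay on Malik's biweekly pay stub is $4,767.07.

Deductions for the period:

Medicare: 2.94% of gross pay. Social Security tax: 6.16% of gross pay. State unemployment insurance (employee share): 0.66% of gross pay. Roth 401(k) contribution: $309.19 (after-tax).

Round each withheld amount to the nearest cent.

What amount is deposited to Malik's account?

$3,992.62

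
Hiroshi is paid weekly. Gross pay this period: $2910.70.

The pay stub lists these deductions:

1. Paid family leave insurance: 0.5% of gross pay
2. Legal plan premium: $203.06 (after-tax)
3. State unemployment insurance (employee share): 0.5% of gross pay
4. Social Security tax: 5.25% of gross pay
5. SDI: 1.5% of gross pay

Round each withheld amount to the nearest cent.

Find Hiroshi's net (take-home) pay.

SDI: $2910.70 × 0.015 = $43.66
State unemployment insurance (employee share): $2910.70 × 0.005 = $14.55
Social Security tax: $2910.70 × 0.0525 = $152.81
Paid family leave insurance: $2910.70 × 0.005 = $14.55
Legal plan premium: $203.06
Total deductions = $43.66 + $14.55 + $152.81 + $14.55 + $203.06 = $428.63
Net pay = $2910.70 − $428.63 = $2482.07

$2482.07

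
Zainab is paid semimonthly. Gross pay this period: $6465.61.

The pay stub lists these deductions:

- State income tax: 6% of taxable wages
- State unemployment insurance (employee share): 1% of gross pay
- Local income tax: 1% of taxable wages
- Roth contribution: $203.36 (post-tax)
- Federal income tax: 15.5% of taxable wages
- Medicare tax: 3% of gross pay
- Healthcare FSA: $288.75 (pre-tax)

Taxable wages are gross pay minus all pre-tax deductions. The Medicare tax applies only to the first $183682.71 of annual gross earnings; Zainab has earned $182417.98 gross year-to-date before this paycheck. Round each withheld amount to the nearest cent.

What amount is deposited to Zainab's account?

$4481.11

Healthcare FSA: $288.75
Taxable wages = $6465.61 − $288.75 = $6176.86
Federal income tax: $6176.86 × 0.155 = $957.41
Local income tax: $6176.86 × 0.01 = $61.77
State income tax: $6176.86 × 0.06 = $370.61
Medicare tax: only $183682.71 − $182417.98 = $1264.73 of this check is subject → $1264.73 × 0.03 = $37.94
State unemployment insurance (employee share): $6465.61 × 0.01 = $64.66
Roth contribution: $203.36
Total deductions = $288.75 + $957.41 + $61.77 + $370.61 + $37.94 + $64.66 + $203.36 = $1984.50
Net pay = $6465.61 − $1984.50 = $4481.11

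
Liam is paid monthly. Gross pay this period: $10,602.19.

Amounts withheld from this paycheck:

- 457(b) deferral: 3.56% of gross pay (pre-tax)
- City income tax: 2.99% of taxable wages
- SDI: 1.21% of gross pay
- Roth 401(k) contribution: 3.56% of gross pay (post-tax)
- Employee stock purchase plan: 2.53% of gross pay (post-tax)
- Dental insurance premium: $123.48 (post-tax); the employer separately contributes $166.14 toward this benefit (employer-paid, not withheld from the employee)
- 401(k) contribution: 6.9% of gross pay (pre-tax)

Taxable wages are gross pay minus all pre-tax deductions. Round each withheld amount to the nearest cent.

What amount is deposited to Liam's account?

401(k) contribution: $10,602.19 × 0.069 = $731.55
457(b) deferral: $10,602.19 × 0.0356 = $377.44
Pre-tax total = $731.55 + $377.44 = $1,108.99
Taxable wages = $10,602.19 − $1,108.99 = $9,493.20
City income tax: $9,493.20 × 0.0299 = $283.85
SDI: $10,602.19 × 0.0121 = $128.29
Employee stock purchase plan: $10,602.19 × 0.0253 = $268.24
Roth 401(k) contribution: $10,602.19 × 0.0356 = $377.44
Dental insurance premium: $123.48
(Employer's $166.14 toward dental insurance premium is not withheld from the employee.)
Total deductions = $731.55 + $377.44 + $283.85 + $128.29 + $268.24 + $377.44 + $123.48 = $2,290.29
Net pay = $10,602.19 − $2,290.29 = $8,311.90

$8,311.90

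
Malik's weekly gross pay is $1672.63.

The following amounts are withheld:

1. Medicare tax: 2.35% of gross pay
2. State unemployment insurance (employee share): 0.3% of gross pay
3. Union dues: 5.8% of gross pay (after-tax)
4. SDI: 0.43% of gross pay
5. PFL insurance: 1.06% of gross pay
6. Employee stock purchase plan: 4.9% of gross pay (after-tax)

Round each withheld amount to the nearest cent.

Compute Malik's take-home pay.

State unemployment insurance (employee share): $1672.63 × 0.003 = $5.02
PFL insurance: $1672.63 × 0.0106 = $17.73
SDI: $1672.63 × 0.0043 = $7.19
Medicare tax: $1672.63 × 0.0235 = $39.31
Union dues: $1672.63 × 0.058 = $97.01
Employee stock purchase plan: $1672.63 × 0.049 = $81.96
Total deductions = $5.02 + $17.73 + $7.19 + $39.31 + $97.01 + $81.96 = $248.22
Net pay = $1672.63 − $248.22 = $1424.41

$1424.41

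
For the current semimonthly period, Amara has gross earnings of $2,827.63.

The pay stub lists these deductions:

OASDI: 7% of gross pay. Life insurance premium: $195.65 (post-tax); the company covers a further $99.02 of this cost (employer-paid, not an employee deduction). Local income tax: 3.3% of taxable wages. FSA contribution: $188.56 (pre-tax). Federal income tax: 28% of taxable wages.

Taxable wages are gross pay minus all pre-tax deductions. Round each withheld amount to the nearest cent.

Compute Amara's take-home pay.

FSA contribution: $188.56
Taxable wages = $2,827.63 − $188.56 = $2,639.07
Local income tax: $2,639.07 × 0.033 = $87.09
Federal income tax: $2,639.07 × 0.28 = $738.94
OASDI: $2,827.63 × 0.07 = $197.93
Life insurance premium: $195.65
(Employer's $99.02 toward life insurance premium is not withheld from the employee.)
Total deductions = $188.56 + $87.09 + $738.94 + $197.93 + $195.65 = $1,408.17
Net pay = $2,827.63 − $1,408.17 = $1,419.46

$1,419.46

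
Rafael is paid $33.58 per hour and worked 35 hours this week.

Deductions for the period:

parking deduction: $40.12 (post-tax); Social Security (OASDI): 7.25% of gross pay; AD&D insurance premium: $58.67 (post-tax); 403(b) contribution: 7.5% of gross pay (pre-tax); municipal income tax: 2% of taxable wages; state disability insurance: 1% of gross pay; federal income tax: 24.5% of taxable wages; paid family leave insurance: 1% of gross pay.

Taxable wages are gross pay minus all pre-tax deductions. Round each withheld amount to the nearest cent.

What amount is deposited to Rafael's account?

Gross pay: 35 × $33.58 = $1175.30
403(b) contribution: $1175.30 × 0.075 = $88.15
Taxable wages = $1175.30 − $88.15 = $1087.15
Municipal income tax: $1087.15 × 0.02 = $21.74
Federal income tax: $1087.15 × 0.245 = $266.35
Social Security (OASDI): $1175.30 × 0.0725 = $85.21
Paid family leave insurance: $1175.30 × 0.01 = $11.75
State disability insurance: $1175.30 × 0.01 = $11.75
Parking deduction: $40.12
AD&D insurance premium: $58.67
Total deductions = $88.15 + $21.74 + $266.35 + $85.21 + $11.75 + $11.75 + $40.12 + $58.67 = $583.74
Net pay = $1175.30 − $583.74 = $591.56

$591.56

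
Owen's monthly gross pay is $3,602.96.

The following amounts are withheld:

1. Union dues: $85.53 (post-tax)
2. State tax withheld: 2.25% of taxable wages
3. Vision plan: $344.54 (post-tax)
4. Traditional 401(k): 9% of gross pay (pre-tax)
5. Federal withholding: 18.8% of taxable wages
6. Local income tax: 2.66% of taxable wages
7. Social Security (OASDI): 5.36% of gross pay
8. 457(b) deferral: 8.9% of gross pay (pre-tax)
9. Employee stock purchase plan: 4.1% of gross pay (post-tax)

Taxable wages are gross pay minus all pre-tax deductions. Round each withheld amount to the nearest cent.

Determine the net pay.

$1,485.77

457(b) deferral: $3,602.96 × 0.089 = $320.66
Traditional 401(k): $3,602.96 × 0.09 = $324.27
Pre-tax total = $320.66 + $324.27 = $644.93
Taxable wages = $3,602.96 − $644.93 = $2,958.03
Federal withholding: $2,958.03 × 0.188 = $556.11
State tax withheld: $2,958.03 × 0.0225 = $66.56
Local income tax: $2,958.03 × 0.0266 = $78.68
Social Security (OASDI): $3,602.96 × 0.0536 = $193.12
Vision plan: $344.54
Union dues: $85.53
Employee stock purchase plan: $3,602.96 × 0.041 = $147.72
Total deductions = $320.66 + $324.27 + $556.11 + $66.56 + $78.68 + $193.12 + $344.54 + $85.53 + $147.72 = $2,117.19
Net pay = $3,602.96 − $2,117.19 = $1,485.77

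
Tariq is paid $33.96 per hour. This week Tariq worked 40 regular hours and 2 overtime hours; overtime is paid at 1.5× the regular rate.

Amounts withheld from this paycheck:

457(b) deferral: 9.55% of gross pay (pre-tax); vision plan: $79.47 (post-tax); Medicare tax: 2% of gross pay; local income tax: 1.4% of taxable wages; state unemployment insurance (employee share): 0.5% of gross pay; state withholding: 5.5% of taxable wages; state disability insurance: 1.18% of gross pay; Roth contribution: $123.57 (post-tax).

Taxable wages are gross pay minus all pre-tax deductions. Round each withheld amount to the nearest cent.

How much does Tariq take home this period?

$972.90

Regular pay: 40 × $33.96 = $1358.40
Overtime pay: 2 × $33.96 × 1.5 = $101.88
Gross pay = $1358.40 + $101.88 = $1460.28
457(b) deferral: $1460.28 × 0.0955 = $139.46
Taxable wages = $1460.28 − $139.46 = $1320.82
Local income tax: $1320.82 × 0.014 = $18.49
State withholding: $1320.82 × 0.055 = $72.65
State disability insurance: $1460.28 × 0.0118 = $17.23
Medicare tax: $1460.28 × 0.02 = $29.21
State unemployment insurance (employee share): $1460.28 × 0.005 = $7.30
Vision plan: $79.47
Roth contribution: $123.57
Total deductions = $139.46 + $18.49 + $72.65 + $17.23 + $29.21 + $7.30 + $79.47 + $123.57 = $487.38
Net pay = $1460.28 − $487.38 = $972.90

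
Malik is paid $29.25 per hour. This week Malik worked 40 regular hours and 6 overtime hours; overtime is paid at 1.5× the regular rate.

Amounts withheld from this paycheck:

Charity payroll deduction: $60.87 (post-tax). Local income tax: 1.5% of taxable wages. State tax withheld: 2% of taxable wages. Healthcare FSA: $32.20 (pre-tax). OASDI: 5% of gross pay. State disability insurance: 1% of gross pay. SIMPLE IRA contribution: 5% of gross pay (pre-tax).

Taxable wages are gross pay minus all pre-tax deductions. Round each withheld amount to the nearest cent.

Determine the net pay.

$1136.00

Regular pay: 40 × $29.25 = $1170.00
Overtime pay: 6 × $29.25 × 1.5 = $263.25
Gross pay = $1170.00 + $263.25 = $1433.25
Healthcare FSA: $32.20
SIMPLE IRA contribution: $1433.25 × 0.05 = $71.66
Pre-tax total = $32.20 + $71.66 = $103.86
Taxable wages = $1433.25 − $103.86 = $1329.39
State tax withheld: $1329.39 × 0.02 = $26.59
Local income tax: $1329.39 × 0.015 = $19.94
OASDI: $1433.25 × 0.05 = $71.66
State disability insurance: $1433.25 × 0.01 = $14.33
Charity payroll deduction: $60.87
Total deductions = $32.20 + $71.66 + $26.59 + $19.94 + $71.66 + $14.33 + $60.87 = $297.25
Net pay = $1433.25 − $297.25 = $1136.00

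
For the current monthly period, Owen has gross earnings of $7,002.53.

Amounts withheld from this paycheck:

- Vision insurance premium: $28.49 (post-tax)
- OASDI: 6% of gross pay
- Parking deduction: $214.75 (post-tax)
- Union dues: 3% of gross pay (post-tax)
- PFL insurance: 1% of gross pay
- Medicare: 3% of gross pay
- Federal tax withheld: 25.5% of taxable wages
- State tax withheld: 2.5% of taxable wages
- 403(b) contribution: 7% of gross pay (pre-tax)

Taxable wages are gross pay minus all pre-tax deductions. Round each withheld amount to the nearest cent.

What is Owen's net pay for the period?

403(b) contribution: $7,002.53 × 0.07 = $490.18
Taxable wages = $7,002.53 − $490.18 = $6,512.35
State tax withheld: $6,512.35 × 0.025 = $162.81
Federal tax withheld: $6,512.35 × 0.255 = $1,660.65
Medicare: $7,002.53 × 0.03 = $210.08
OASDI: $7,002.53 × 0.06 = $420.15
PFL insurance: $7,002.53 × 0.01 = $70.03
Vision insurance premium: $28.49
Union dues: $7,002.53 × 0.03 = $210.08
Parking deduction: $214.75
Total deductions = $490.18 + $162.81 + $1,660.65 + $210.08 + $420.15 + $70.03 + $28.49 + $210.08 + $214.75 = $3,467.22
Net pay = $7,002.53 − $3,467.22 = $3,535.31

$3,535.31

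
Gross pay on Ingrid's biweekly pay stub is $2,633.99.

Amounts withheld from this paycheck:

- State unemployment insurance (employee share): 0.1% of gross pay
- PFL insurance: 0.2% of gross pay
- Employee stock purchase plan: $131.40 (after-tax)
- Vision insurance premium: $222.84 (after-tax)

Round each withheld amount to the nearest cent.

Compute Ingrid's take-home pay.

$2,271.85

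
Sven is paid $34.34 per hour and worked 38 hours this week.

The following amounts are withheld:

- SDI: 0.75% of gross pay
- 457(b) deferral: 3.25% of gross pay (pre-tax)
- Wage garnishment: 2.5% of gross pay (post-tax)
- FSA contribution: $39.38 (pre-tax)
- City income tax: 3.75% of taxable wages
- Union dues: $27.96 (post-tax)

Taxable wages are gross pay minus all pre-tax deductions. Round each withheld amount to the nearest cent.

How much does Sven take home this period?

$1106.89

Gross pay: 38 × $34.34 = $1304.92
457(b) deferral: $1304.92 × 0.0325 = $42.41
FSA contribution: $39.38
Pre-tax total = $42.41 + $39.38 = $81.79
Taxable wages = $1304.92 − $81.79 = $1223.13
City income tax: $1223.13 × 0.0375 = $45.87
SDI: $1304.92 × 0.0075 = $9.79
Union dues: $27.96
Wage garnishment: $1304.92 × 0.025 = $32.62
Total deductions = $42.41 + $39.38 + $45.87 + $9.79 + $27.96 + $32.62 = $198.03
Net pay = $1304.92 − $198.03 = $1106.89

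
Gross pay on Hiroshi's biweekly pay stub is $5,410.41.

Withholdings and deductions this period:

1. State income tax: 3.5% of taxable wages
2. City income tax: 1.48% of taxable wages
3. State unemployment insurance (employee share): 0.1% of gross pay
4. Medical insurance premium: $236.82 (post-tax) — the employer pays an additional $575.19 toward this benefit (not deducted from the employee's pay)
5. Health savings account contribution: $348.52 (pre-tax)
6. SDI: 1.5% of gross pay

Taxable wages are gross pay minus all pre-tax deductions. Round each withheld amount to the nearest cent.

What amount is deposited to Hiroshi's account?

$4,486.41

Health savings account contribution: $348.52
Taxable wages = $5,410.41 − $348.52 = $5,061.89
City income tax: $5,061.89 × 0.0148 = $74.92
State income tax: $5,061.89 × 0.035 = $177.17
State unemployment insurance (employee share): $5,410.41 × 0.001 = $5.41
SDI: $5,410.41 × 0.015 = $81.16
Medical insurance premium: $236.82
(Employer's $575.19 toward medical insurance premium is not withheld from the employee.)
Total deductions = $348.52 + $74.92 + $177.17 + $5.41 + $81.16 + $236.82 = $924.00
Net pay = $5,410.41 − $924.00 = $4,486.41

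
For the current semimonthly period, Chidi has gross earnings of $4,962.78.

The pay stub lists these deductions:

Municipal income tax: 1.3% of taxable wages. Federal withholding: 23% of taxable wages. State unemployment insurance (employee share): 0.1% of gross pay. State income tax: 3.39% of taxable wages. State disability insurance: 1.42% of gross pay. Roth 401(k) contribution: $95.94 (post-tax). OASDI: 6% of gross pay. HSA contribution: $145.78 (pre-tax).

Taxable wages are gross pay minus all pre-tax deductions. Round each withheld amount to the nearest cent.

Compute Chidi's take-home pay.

$3,014.03

HSA contribution: $145.78
Taxable wages = $4,962.78 − $145.78 = $4,817.00
State income tax: $4,817.00 × 0.0339 = $163.30
Municipal income tax: $4,817.00 × 0.013 = $62.62
Federal withholding: $4,817.00 × 0.23 = $1,107.91
State disability insurance: $4,962.78 × 0.0142 = $70.47
State unemployment insurance (employee share): $4,962.78 × 0.001 = $4.96
OASDI: $4,962.78 × 0.06 = $297.77
Roth 401(k) contribution: $95.94
Total deductions = $145.78 + $163.30 + $62.62 + $1,107.91 + $70.47 + $4.96 + $297.77 + $95.94 = $1,948.75
Net pay = $4,962.78 − $1,948.75 = $3,014.03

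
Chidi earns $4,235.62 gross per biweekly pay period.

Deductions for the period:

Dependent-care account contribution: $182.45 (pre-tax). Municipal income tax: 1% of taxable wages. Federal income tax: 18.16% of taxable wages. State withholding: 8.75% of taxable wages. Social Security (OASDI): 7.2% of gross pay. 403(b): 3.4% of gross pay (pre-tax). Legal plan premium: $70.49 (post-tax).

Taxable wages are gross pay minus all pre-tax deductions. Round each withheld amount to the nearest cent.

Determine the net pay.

Dependent-care account contribution: $182.45
403(b): $4,235.62 × 0.034 = $144.01
Pre-tax total = $182.45 + $144.01 = $326.46
Taxable wages = $4,235.62 − $326.46 = $3,909.16
Municipal income tax: $3,909.16 × 0.01 = $39.09
Federal income tax: $3,909.16 × 0.1816 = $709.90
State withholding: $3,909.16 × 0.0875 = $342.05
Social Security (OASDI): $4,235.62 × 0.072 = $304.96
Legal plan premium: $70.49
Total deductions = $182.45 + $144.01 + $39.09 + $709.90 + $342.05 + $304.96 + $70.49 = $1,792.95
Net pay = $4,235.62 − $1,792.95 = $2,442.67

$2,442.67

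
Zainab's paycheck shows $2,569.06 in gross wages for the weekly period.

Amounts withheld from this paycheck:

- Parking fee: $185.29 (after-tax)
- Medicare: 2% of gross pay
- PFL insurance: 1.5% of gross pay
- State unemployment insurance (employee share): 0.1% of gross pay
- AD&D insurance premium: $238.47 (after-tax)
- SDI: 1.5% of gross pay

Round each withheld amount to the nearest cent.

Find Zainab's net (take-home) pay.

PFL insurance: $2,569.06 × 0.015 = $38.54
SDI: $2,569.06 × 0.015 = $38.54
State unemployment insurance (employee share): $2,569.06 × 0.001 = $2.57
Medicare: $2,569.06 × 0.02 = $51.38
AD&D insurance premium: $238.47
Parking fee: $185.29
Total deductions = $38.54 + $38.54 + $2.57 + $51.38 + $238.47 + $185.29 = $554.79
Net pay = $2,569.06 − $554.79 = $2,014.27

$2,014.27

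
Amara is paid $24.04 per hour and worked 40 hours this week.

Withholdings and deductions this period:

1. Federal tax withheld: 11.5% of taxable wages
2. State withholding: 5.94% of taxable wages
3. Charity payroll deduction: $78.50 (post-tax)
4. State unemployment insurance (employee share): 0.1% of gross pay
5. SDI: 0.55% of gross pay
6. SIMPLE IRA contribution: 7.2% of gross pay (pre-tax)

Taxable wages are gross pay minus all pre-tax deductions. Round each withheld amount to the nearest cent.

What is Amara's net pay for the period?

Gross pay: 40 × $24.04 = $961.60
SIMPLE IRA contribution: $961.60 × 0.072 = $69.24
Taxable wages = $961.60 − $69.24 = $892.36
State withholding: $892.36 × 0.0594 = $53.01
Federal tax withheld: $892.36 × 0.115 = $102.62
SDI: $961.60 × 0.0055 = $5.29
State unemployment insurance (employee share): $961.60 × 0.001 = $0.96
Charity payroll deduction: $78.50
Total deductions = $69.24 + $53.01 + $102.62 + $5.29 + $0.96 + $78.50 = $309.62
Net pay = $961.60 − $309.62 = $651.98

$651.98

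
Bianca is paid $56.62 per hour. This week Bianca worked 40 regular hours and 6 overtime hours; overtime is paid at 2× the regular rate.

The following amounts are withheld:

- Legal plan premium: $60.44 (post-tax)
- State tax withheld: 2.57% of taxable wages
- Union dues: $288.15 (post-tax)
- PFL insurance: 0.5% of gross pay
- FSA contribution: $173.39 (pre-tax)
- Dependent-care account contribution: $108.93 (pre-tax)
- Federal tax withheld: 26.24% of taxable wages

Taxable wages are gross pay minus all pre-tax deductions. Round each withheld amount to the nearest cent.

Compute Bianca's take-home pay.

Regular pay: 40 × $56.62 = $2,264.80
Overtime pay: 6 × $56.62 × 2 = $679.44
Gross pay = $2,264.80 + $679.44 = $2,944.24
Dependent-care account contribution: $108.93
FSA contribution: $173.39
Pre-tax total = $108.93 + $173.39 = $282.32
Taxable wages = $2,944.24 − $282.32 = $2,661.92
Federal tax withheld: $2,661.92 × 0.2624 = $698.49
State tax withheld: $2,661.92 × 0.0257 = $68.41
PFL insurance: $2,944.24 × 0.005 = $14.72
Legal plan premium: $60.44
Union dues: $288.15
Total deductions = $108.93 + $173.39 + $698.49 + $68.41 + $14.72 + $60.44 + $288.15 = $1,412.53
Net pay = $2,944.24 − $1,412.53 = $1,531.71

$1,531.71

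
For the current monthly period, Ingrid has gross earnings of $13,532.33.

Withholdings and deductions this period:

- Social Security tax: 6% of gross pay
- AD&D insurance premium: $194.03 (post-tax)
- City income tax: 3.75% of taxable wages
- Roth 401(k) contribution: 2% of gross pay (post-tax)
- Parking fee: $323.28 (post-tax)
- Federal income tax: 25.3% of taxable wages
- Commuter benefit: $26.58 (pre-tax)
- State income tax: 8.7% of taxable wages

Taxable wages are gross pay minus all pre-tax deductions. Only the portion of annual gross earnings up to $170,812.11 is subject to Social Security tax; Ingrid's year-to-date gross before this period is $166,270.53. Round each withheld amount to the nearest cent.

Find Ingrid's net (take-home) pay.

$7,346.88

Commuter benefit: $26.58
Taxable wages = $13,532.33 − $26.58 = $13,505.75
Federal income tax: $13,505.75 × 0.253 = $3,416.95
City income tax: $13,505.75 × 0.0375 = $506.47
State income tax: $13,505.75 × 0.087 = $1,175.00
Social Security tax: only $170,812.11 − $166,270.53 = $4,541.58 of this check is subject → $4,541.58 × 0.06 = $272.49
Parking fee: $323.28
AD&D insurance premium: $194.03
Roth 401(k) contribution: $13,532.33 × 0.02 = $270.65
Total deductions = $26.58 + $3,416.95 + $506.47 + $1,175.00 + $272.49 + $323.28 + $194.03 + $270.65 = $6,185.45
Net pay = $13,532.33 − $6,185.45 = $7,346.88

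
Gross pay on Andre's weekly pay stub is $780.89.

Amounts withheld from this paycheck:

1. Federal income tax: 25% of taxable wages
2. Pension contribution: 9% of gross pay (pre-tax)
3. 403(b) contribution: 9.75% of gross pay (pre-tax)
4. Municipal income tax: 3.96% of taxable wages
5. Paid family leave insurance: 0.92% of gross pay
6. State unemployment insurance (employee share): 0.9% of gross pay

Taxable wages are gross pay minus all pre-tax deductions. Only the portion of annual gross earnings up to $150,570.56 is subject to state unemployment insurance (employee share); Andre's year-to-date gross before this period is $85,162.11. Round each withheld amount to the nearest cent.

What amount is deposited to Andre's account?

$436.51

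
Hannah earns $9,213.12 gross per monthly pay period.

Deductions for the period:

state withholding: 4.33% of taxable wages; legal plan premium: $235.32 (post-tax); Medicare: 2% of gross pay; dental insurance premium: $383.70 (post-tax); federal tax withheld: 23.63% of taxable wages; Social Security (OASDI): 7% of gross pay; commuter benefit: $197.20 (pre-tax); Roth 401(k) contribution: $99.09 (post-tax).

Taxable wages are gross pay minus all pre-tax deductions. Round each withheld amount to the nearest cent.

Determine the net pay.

$4,947.78

Commuter benefit: $197.20
Taxable wages = $9,213.12 − $197.20 = $9,015.92
State withholding: $9,015.92 × 0.0433 = $390.39
Federal tax withheld: $9,015.92 × 0.2363 = $2,130.46
Social Security (OASDI): $9,213.12 × 0.07 = $644.92
Medicare: $9,213.12 × 0.02 = $184.26
Dental insurance premium: $383.70
Legal plan premium: $235.32
Roth 401(k) contribution: $99.09
Total deductions = $197.20 + $390.39 + $2,130.46 + $644.92 + $184.26 + $383.70 + $235.32 + $99.09 = $4,265.34
Net pay = $9,213.12 − $4,265.34 = $4,947.78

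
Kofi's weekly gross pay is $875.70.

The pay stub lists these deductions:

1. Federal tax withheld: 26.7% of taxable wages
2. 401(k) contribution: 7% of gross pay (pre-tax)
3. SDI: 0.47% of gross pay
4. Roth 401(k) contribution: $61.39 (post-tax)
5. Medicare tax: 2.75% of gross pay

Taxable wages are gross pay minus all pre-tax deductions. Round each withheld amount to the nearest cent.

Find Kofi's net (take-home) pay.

$507.37

401(k) contribution: $875.70 × 0.07 = $61.30
Taxable wages = $875.70 − $61.30 = $814.40
Federal tax withheld: $814.40 × 0.267 = $217.44
SDI: $875.70 × 0.0047 = $4.12
Medicare tax: $875.70 × 0.0275 = $24.08
Roth 401(k) contribution: $61.39
Total deductions = $61.30 + $217.44 + $4.12 + $24.08 + $61.39 = $368.33
Net pay = $875.70 − $368.33 = $507.37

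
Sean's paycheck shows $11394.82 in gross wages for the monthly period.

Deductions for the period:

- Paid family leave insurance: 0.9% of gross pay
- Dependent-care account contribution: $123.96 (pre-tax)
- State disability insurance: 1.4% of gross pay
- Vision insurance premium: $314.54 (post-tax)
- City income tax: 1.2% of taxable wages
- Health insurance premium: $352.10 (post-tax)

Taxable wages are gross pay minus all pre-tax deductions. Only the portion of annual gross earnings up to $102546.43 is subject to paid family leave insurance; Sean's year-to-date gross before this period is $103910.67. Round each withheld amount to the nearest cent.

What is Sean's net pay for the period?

$10309.44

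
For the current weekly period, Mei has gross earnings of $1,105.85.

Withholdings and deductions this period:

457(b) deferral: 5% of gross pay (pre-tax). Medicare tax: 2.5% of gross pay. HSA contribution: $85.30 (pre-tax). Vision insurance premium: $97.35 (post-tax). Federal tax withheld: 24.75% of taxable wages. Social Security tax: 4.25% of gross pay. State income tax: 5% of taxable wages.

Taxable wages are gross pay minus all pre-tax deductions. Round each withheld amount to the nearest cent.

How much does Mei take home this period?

$506.10

HSA contribution: $85.30
457(b) deferral: $1,105.85 × 0.05 = $55.29
Pre-tax total = $85.30 + $55.29 = $140.59
Taxable wages = $1,105.85 − $140.59 = $965.26
Federal tax withheld: $965.26 × 0.2475 = $238.90
State income tax: $965.26 × 0.05 = $48.26
Social Security tax: $1,105.85 × 0.0425 = $47.00
Medicare tax: $1,105.85 × 0.025 = $27.65
Vision insurance premium: $97.35
Total deductions = $85.30 + $55.29 + $238.90 + $48.26 + $47.00 + $27.65 + $97.35 = $599.75
Net pay = $1,105.85 − $599.75 = $506.10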